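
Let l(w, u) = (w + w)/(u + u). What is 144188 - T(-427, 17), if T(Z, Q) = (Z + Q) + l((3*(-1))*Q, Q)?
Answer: 144601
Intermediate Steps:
l(w, u) = w/u (l(w, u) = (2*w)/((2*u)) = (2*w)*(1/(2*u)) = w/u)
T(Z, Q) = -3 + Q + Z (T(Z, Q) = (Z + Q) + ((3*(-1))*Q)/Q = (Q + Z) + (-3*Q)/Q = (Q + Z) - 3 = -3 + Q + Z)
144188 - T(-427, 17) = 144188 - (-3 + 17 - 427) = 144188 - 1*(-413) = 144188 + 413 = 144601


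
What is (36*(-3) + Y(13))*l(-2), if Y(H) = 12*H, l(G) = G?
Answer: -96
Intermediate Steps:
(36*(-3) + Y(13))*l(-2) = (36*(-3) + 12*13)*(-2) = (-108 + 156)*(-2) = 48*(-2) = -96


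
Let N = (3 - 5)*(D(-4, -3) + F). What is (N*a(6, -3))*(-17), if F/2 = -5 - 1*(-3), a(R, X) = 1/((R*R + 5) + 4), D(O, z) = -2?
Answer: -68/15 ≈ -4.5333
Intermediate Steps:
a(R, X) = 1/(9 + R²) (a(R, X) = 1/((R² + 5) + 4) = 1/((5 + R²) + 4) = 1/(9 + R²))
F = -4 (F = 2*(-5 - 1*(-3)) = 2*(-5 + 3) = 2*(-2) = -4)
N = 12 (N = (3 - 5)*(-2 - 4) = -2*(-6) = 12)
(N*a(6, -3))*(-17) = (12/(9 + 6²))*(-17) = (12/(9 + 36))*(-17) = (12/45)*(-17) = (12*(1/45))*(-17) = (4/15)*(-17) = -68/15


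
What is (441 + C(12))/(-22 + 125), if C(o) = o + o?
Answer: 465/103 ≈ 4.5146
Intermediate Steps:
C(o) = 2*o
(441 + C(12))/(-22 + 125) = (441 + 2*12)/(-22 + 125) = (441 + 24)/103 = 465*(1/103) = 465/103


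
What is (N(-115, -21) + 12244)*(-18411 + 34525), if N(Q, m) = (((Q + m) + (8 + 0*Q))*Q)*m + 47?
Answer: -4783102506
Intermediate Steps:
N(Q, m) = 47 + Q*m*(8 + Q + m) (N(Q, m) = (((Q + m) + (8 + 0))*Q)*m + 47 = (((Q + m) + 8)*Q)*m + 47 = ((8 + Q + m)*Q)*m + 47 = (Q*(8 + Q + m))*m + 47 = Q*m*(8 + Q + m) + 47 = 47 + Q*m*(8 + Q + m))
(N(-115, -21) + 12244)*(-18411 + 34525) = ((47 - 115*(-21)² - 21*(-115)² + 8*(-115)*(-21)) + 12244)*(-18411 + 34525) = ((47 - 115*441 - 21*13225 + 19320) + 12244)*16114 = ((47 - 50715 - 277725 + 19320) + 12244)*16114 = (-309073 + 12244)*16114 = -296829*16114 = -4783102506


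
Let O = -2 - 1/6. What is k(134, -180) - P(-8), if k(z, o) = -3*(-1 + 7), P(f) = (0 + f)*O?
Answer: -106/3 ≈ -35.333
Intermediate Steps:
O = -13/6 (O = -2 - 1*⅙ = -2 - ⅙ = -13/6 ≈ -2.1667)
P(f) = -13*f/6 (P(f) = (0 + f)*(-13/6) = f*(-13/6) = -13*f/6)
k(z, o) = -18 (k(z, o) = -3*6 = -18)
k(134, -180) - P(-8) = -18 - (-13)*(-8)/6 = -18 - 1*52/3 = -18 - 52/3 = -106/3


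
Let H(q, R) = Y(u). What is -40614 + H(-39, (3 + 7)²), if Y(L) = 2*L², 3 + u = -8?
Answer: -40372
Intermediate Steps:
u = -11 (u = -3 - 8 = -11)
H(q, R) = 242 (H(q, R) = 2*(-11)² = 2*121 = 242)
-40614 + H(-39, (3 + 7)²) = -40614 + 242 = -40372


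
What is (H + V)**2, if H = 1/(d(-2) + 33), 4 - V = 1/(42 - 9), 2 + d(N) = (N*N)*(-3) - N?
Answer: 861184/53361 ≈ 16.139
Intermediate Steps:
d(N) = -2 - N - 3*N**2 (d(N) = -2 + ((N*N)*(-3) - N) = -2 + (N**2*(-3) - N) = -2 + (-3*N**2 - N) = -2 + (-N - 3*N**2) = -2 - N - 3*N**2)
V = 131/33 (V = 4 - 1/(42 - 9) = 4 - 1/33 = 131/33 ≈ 3.9697)
H = 1/21 (H = 1/((-2 - 1*(-2) - 3*(-2)**2) + 33) = 1/((-2 + 2 - 3*4) + 33) = 1/((-2 + 2 - 12) + 33) = 1/(-12 + 33) = 1/21 ≈ 0.047619)
(H + V)**2 = (1/21 + 131/33)**2 = (928/231)**2 = 861184/53361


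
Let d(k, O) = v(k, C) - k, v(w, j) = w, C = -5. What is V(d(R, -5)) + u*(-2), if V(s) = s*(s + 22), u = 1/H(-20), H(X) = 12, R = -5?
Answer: -⅙ ≈ -0.16667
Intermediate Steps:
d(k, O) = 0 (d(k, O) = k - k = 0)
u = 1/12 ≈ 0.083333
V(s) = s*(22 + s)
V(d(R, -5)) + u*(-2) = 0*(22 + 0) + (1/12)*(-2) = 0*22 - ⅙ = 0 - ⅙ = -⅙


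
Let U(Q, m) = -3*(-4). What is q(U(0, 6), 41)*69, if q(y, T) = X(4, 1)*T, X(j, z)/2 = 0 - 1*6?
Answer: -33948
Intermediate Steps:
X(j, z) = -12 (X(j, z) = 2*(0 - 1*6) = 2*(0 - 6) = 2*(-6) = -12)
U(Q, m) = 12
q(y, T) = -12*T
q(U(0, 6), 41)*69 = -12*41*69 = -492*69 = -33948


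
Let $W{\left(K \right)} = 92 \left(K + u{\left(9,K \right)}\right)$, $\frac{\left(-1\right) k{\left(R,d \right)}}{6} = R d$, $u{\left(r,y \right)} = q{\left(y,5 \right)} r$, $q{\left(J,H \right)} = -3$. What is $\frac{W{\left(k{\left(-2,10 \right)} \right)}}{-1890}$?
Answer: $- \frac{1426}{315} \approx -4.527$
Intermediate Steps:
$u{\left(r,y \right)} = - 3 r$
$k{\left(R,d \right)} = - 6 R d$
$W{\left(K \right)} = -2484 + 92 K$ ($W{\left(K \right)} = 92 \left(K - 27\right) = 92 \left(-27 + K\right) = -2484 + 92 K$)
$\frac{W{\left(k{\left(-2,10 \right)} \right)}}{-1890} = \frac{-2484 + 92 \left(\left(-6\right) \left(-2\right) 10\right)}{-1890} = \left(-2484 + 92 \cdot 120\right) \left(- \frac{1}{1890}\right) = \left(-2484 + 11040\right) \left(- \frac{1}{1890}\right) = 8556 \left(- \frac{1}{1890}\right) = - \frac{1426}{315}$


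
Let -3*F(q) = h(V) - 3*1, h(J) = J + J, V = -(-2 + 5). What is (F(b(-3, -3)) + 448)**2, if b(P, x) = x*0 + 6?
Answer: 203401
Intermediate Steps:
V = -3 (V = -1*3 = -3)
h(J) = 2*J
b(P, x) = 6 (b(P, x) = 0 + 6 = 6)
F(q) = 3 (F(q) = -(2*(-3) - 3*1)/3 = -(-6 - 3)/3 = -1/3*(-9) = 3)
(F(b(-3, -3)) + 448)**2 = (3 + 448)**2 = 451**2 = 203401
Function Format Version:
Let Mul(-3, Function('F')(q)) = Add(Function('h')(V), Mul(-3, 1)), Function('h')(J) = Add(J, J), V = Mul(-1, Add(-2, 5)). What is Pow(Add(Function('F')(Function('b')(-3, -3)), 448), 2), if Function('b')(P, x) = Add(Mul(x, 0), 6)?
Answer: 203401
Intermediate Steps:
V = -3 (V = Mul(-1, 3) = -3)
Function('h')(J) = Mul(2, J)
Function('b')(P, x) = 6 (Function('b')(P, x) = Add(0, 6) = 6)
Function('F')(q) = 3 (Function('F')(q) = Mul(Rational(-1, 3), Add(Mul(2, -3), Mul(-3, 1))) = Mul(Rational(-1, 3), Add(-6, -3)) = Mul(Rational(-1, 3), -9) = 3)
Pow(Add(Function('F')(Function('b')(-3, -3)), 448), 2) = Pow(Add(3, 448), 2) = Pow(451, 2) = 203401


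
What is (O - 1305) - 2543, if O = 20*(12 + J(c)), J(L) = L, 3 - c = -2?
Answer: -3508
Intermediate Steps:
c = 5 (c = 3 - 1*(-2) = 3 + 2 = 5)
O = 340 (O = 20*(12 + 5) = 20*17 = 340)
(O - 1305) - 2543 = (340 - 1305) - 2543 = -965 - 2543 = -3508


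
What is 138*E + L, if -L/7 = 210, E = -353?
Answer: -50184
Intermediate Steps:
L = -1470 (L = -7*210 = -1470)
138*E + L = 138*(-353) - 1470 = -48714 - 1470 = -50184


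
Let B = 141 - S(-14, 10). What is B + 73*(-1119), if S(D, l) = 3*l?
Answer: -81576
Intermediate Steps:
B = 111 (B = 141 - 3*10 = 141 - 1*30 = 141 - 30 = 111)
B + 73*(-1119) = 111 + 73*(-1119) = 111 - 81687 = -81576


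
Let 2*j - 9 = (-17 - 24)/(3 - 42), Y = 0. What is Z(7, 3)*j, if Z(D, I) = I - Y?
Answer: 196/13 ≈ 15.077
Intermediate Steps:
Z(D, I) = I (Z(D, I) = I - 1*0 = I + 0 = I)
j = 196/39 (j = 9/2 + ((-17 - 24)/(3 - 42))/2 = 9/2 + (-41/(-39))/2 = 9/2 + (-41*(-1/39))/2 = 9/2 + (½)*(41/39) = 9/2 + 41/78 = 196/39 ≈ 5.0256)
Z(7, 3)*j = 3*(196/39) = 196/13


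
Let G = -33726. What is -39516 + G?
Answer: -73242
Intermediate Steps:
-39516 + G = -39516 - 33726 = -73242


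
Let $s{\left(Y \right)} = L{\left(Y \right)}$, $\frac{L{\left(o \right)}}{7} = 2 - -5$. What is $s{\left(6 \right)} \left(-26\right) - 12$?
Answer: $-1286$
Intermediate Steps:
$L{\left(o \right)} = 49$ ($L{\left(o \right)} = 7 \left(2 - -5\right) = 7 \left(2 + 5\right) = 7 \cdot 7 = 49$)
$s{\left(Y \right)} = 49$
$s{\left(6 \right)} \left(-26\right) - 12 = 49 \left(-26\right) - 12 = -1274 - 12 = -1286$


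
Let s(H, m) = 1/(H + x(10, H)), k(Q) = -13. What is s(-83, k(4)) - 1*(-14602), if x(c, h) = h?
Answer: 2423931/166 ≈ 14602.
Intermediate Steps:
s(H, m) = 1/(2*H) (s(H, m) = 1/(H + H) = 1/(2*H))
s(-83, k(4)) - 1*(-14602) = (1/2)/(-83) - 1*(-14602) = (1/2)*(-1/83) + 14602 = -1/166 + 14602 = 2423931/166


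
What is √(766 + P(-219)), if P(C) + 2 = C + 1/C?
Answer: √26138526/219 ≈ 23.345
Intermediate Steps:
P(C) = -2 + C + 1/C (P(C) = -2 + (C + 1/C) = -2 + C + 1/C)
√(766 + P(-219)) = √(766 + (-2 - 219 + 1/(-219))) = √(766 + (-2 - 219 - 1/219)) = √(766 - 48400/219) = √(119354/219) = √26138526/219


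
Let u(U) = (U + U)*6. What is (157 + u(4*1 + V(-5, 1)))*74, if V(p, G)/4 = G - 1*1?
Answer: 15170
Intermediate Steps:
V(p, G) = -4 + 4*G (V(p, G) = 4*(G - 1*1) = 4*(G - 1) = 4*(-1 + G) = -4 + 4*G)
u(U) = 12*U (u(U) = (2*U)*6 = 12*U)
(157 + u(4*1 + V(-5, 1)))*74 = (157 + 12*(4*1 + (-4 + 4*1)))*74 = (157 + 12*(4 + (-4 + 4)))*74 = (157 + 12*(4 + 0))*74 = (157 + 12*4)*74 = (157 + 48)*74 = 205*74 = 15170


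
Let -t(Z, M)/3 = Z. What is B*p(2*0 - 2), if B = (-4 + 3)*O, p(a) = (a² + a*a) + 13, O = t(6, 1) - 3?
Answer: 441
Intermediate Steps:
t(Z, M) = -3*Z
O = -21 (O = -3*6 - 3 = -18 - 3 = -21)
p(a) = 13 + 2*a² (p(a) = (a² + a²) + 13 = 2*a² + 13 = 13 + 2*a²)
B = 21 (B = (-4 + 3)*(-21) = -1*(-21) = 21)
B*p(2*0 - 2) = 21*(13 + 2*(2*0 - 2)²) = 21*(13 + 2*(0 - 2)²) = 21*(13 + 2*(-2)²) = 21*(13 + 2*4) = 21*(13 + 8) = 21*21 = 441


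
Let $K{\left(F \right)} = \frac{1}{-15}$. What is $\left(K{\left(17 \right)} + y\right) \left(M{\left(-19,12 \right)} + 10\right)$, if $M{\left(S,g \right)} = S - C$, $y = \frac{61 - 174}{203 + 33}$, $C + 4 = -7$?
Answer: $- \frac{1931}{1770} \approx -1.091$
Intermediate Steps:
$C = -11$ ($C = -4 - 7 = -11$)
$y = - \frac{113}{236} \approx -0.47881$
$M{\left(S,g \right)} = 11 + S$ ($M{\left(S,g \right)} = S - -11 = S + 11 = 11 + S$)
$K{\left(F \right)} = - \frac{1}{15}$
$\left(K{\left(17 \right)} + y\right) \left(M{\left(-19,12 \right)} + 10\right) = \left(- \frac{1}{15} - \frac{113}{236}\right) \left(\left(11 - 19\right) + 10\right) = - \frac{1931 \left(-8 + 10\right)}{3540} = \left(- \frac{1931}{3540}\right) 2 = - \frac{1931}{1770}$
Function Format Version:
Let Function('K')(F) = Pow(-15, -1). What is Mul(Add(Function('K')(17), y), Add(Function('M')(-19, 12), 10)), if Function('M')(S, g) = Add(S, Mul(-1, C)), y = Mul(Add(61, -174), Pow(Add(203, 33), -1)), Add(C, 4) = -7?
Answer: Rational(-1931, 1770) ≈ -1.0910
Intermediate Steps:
C = -11 (C = Add(-4, -7) = -11)
y = Rational(-113, 236) (y = Mul(-113, Pow(236, -1)) = Mul(-113, Rational(1, 236)) = Rational(-113, 236) ≈ -0.47881)
Function('M')(S, g) = Add(11, S) (Function('M')(S, g) = Add(S, Mul(-1, -11)) = Add(S, 11) = Add(11, S))
Function('K')(F) = Rational(-1, 15)
Mul(Add(Function('K')(17), y), Add(Function('M')(-19, 12), 10)) = Mul(Add(Rational(-1, 15), Rational(-113, 236)), Add(Add(11, -19), 10)) = Mul(Rational(-1931, 3540), Add(-8, 10)) = Mul(Rational(-1931, 3540), 2) = Rational(-1931, 1770)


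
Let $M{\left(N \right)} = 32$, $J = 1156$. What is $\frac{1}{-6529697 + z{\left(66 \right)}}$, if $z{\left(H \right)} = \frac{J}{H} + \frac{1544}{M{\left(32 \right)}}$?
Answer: $- \frac{132}{861911323} \approx -1.5315 \cdot 10^{-7}$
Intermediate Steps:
$z{\left(H \right)} = \frac{193}{4} + \frac{1156}{H}$ ($z{\left(H \right)} = \frac{1156}{H} + \frac{1544}{32} = \frac{1156}{H} + 1544 \cdot \frac{1}{32} = \frac{1156}{H} + \frac{193}{4} = \frac{193}{4} + \frac{1156}{H}$)
$\frac{1}{-6529697 + z{\left(66 \right)}} = \frac{1}{-6529697 + \left(\frac{193}{4} + \frac{1156}{66}\right)} = \frac{1}{-6529697 + \left(\frac{193}{4} + 1156 \cdot \frac{1}{66}\right)} = \frac{1}{-6529697 + \left(\frac{193}{4} + \frac{578}{33}\right)} = \frac{1}{-6529697 + \frac{8681}{132}} = \frac{1}{- \frac{861911323}{132}} = - \frac{132}{861911323}$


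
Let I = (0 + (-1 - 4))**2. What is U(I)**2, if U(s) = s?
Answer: 625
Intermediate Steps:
I = 25 (I = (0 - 5)**2 = (-5)**2 = 25)
U(I)**2 = 25**2 = 625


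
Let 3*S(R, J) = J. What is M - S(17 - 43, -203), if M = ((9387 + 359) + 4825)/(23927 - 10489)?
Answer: 2771627/40314 ≈ 68.751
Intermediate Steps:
S(R, J) = J/3
M = 14571/13438 (M = (9746 + 4825)/13438 = 14571*(1/13438) = 14571/13438 ≈ 1.0843)
M - S(17 - 43, -203) = 14571/13438 - (-203)/3 = 14571/13438 - 1*(-203/3) = 14571/13438 + 203/3 = 2771627/40314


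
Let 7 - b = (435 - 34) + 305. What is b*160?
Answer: -111840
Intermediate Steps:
b = -699 (b = 7 - ((435 - 34) + 305) = 7 - (401 + 305) = 7 - 1*706 = 7 - 706 = -699)
b*160 = -699*160 = -111840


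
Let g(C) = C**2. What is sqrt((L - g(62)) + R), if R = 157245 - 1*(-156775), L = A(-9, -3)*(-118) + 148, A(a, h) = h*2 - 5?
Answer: sqrt(311622) ≈ 558.23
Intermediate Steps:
A(a, h) = -5 + 2*h (A(a, h) = 2*h - 5 = -5 + 2*h)
L = 1446 (L = (-5 + 2*(-3))*(-118) + 148 = (-5 - 6)*(-118) + 148 = -11*(-118) + 148 = 1298 + 148 = 1446)
R = 314020 (R = 157245 + 156775 = 314020)
sqrt((L - g(62)) + R) = sqrt((1446 - 1*62**2) + 314020) = sqrt((1446 - 1*3844) + 314020) = sqrt((1446 - 3844) + 314020) = sqrt(-2398 + 314020) = sqrt(311622)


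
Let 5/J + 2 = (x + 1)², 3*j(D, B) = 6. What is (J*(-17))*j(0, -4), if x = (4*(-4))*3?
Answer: -170/2207 ≈ -0.077028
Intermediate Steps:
x = -48 (x = -16*3 = -48)
j(D, B) = 2 (j(D, B) = (⅓)*6 = 2)
J = 5/2207 (J = 5/(-2 + (-48 + 1)²) = 5/(-2 + (-47)²) = 5/(-2 + 2209) = 5/2207 ≈ 0.0022655)
(J*(-17))*j(0, -4) = ((5/2207)*(-17))*2 = -85/2207*2 = -170/2207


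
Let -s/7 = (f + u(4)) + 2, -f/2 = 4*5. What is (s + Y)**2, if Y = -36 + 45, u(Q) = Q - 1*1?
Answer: 64516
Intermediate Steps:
u(Q) = -1 + Q (u(Q) = Q - 1 = -1 + Q)
f = -40 (f = -8*5 = -2*20 = -40)
Y = 9
s = 245 (s = -7*((-40 + (-1 + 4)) + 2) = -7*((-40 + 3) + 2) = -7*(-37 + 2) = -7*(-35) = 245)
(s + Y)**2 = (245 + 9)**2 = 254**2 = 64516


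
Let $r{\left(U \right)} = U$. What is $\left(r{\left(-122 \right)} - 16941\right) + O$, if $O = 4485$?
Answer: $-12578$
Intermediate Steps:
$\left(r{\left(-122 \right)} - 16941\right) + O = \left(-122 - 16941\right) + 4485 = -17063 + 4485 = -12578$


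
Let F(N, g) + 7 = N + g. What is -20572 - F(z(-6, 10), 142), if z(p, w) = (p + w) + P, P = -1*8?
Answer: -20703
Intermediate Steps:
P = -8
z(p, w) = -8 + p + w (z(p, w) = (p + w) - 8 = -8 + p + w)
F(N, g) = -7 + N + g (F(N, g) = -7 + (N + g) = -7 + N + g)
-20572 - F(z(-6, 10), 142) = -20572 - (-7 + (-8 - 6 + 10) + 142) = -20572 - (-7 - 4 + 142) = -20572 - 1*131 = -20572 - 131 = -20703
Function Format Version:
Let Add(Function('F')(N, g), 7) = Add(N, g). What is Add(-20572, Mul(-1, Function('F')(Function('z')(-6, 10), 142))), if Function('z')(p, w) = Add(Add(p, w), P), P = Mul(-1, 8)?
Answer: -20703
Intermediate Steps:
P = -8
Function('z')(p, w) = Add(-8, p, w) (Function('z')(p, w) = Add(Add(p, w), -8) = Add(-8, p, w))
Function('F')(N, g) = Add(-7, N, g) (Function('F')(N, g) = Add(-7, Add(N, g)) = Add(-7, N, g))
Add(-20572, Mul(-1, Function('F')(Function('z')(-6, 10), 142))) = Add(-20572, Mul(-1, Add(-7, Add(-8, -6, 10), 142))) = Add(-20572, Mul(-1, Add(-7, -4, 142))) = Add(-20572, Mul(-1, 131)) = Add(-20572, -131) = -20703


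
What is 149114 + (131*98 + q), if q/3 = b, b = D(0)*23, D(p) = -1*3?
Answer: 161745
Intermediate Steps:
D(p) = -3
b = -69 (b = -3*23 = -69)
q = -207 (q = 3*(-69) = -207)
149114 + (131*98 + q) = 149114 + (131*98 - 207) = 149114 + (12838 - 207) = 149114 + 12631 = 161745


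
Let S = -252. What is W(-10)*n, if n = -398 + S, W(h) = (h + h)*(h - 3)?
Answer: -169000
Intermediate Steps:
W(h) = 2*h*(-3 + h) (W(h) = (2*h)*(-3 + h) = 2*h*(-3 + h))
n = -650 (n = -398 - 252 = -650)
W(-10)*n = (2*(-10)*(-3 - 10))*(-650) = (2*(-10)*(-13))*(-650) = 260*(-650) = -169000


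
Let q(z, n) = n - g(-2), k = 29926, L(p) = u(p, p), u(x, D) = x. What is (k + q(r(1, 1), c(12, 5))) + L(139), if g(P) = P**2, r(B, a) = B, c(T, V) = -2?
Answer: 30059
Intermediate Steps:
L(p) = p
q(z, n) = -4 + n (q(z, n) = n - 1*(-2)**2 = n - 1*4 = n - 4 = -4 + n)
(k + q(r(1, 1), c(12, 5))) + L(139) = (29926 + (-4 - 2)) + 139 = (29926 - 6) + 139 = 29920 + 139 = 30059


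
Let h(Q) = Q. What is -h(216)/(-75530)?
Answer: 108/37765 ≈ 0.0028598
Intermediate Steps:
-h(216)/(-75530) = -1*216/(-75530) = -216*(-1/75530) = 108/37765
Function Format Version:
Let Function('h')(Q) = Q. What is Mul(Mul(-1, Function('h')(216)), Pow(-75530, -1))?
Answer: Rational(108, 37765) ≈ 0.0028598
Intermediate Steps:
Mul(Mul(-1, Function('h')(216)), Pow(-75530, -1)) = Mul(Mul(-1, 216), Pow(-75530, -1)) = Mul(-216, Rational(-1, 75530)) = Rational(108, 37765)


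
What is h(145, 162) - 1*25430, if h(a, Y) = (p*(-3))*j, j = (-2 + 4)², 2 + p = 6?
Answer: -25478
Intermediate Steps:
p = 4 (p = -2 + 6 = 4)
j = 4 (j = 2² = 4)
h(a, Y) = -48 (h(a, Y) = (4*(-3))*4 = -12*4 = -48)
h(145, 162) - 1*25430 = -48 - 1*25430 = -48 - 25430 = -25478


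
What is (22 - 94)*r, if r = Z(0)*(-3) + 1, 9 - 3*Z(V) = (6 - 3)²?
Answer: -72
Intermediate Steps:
Z(V) = 0 (Z(V) = 3 - (6 - 3)²/3 = 3 - ⅓*3² = 3 - ⅓*9 = 3 - 3 = 0)
r = 1 (r = 0*(-3) + 1 = 0 + 1 = 1)
(22 - 94)*r = (22 - 94)*1 = -72*1 = -72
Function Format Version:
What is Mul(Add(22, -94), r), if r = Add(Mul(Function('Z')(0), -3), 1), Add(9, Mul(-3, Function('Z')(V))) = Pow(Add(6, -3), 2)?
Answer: -72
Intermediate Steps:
Function('Z')(V) = 0 (Function('Z')(V) = Add(3, Mul(Rational(-1, 3), Pow(Add(6, -3), 2))) = Add(3, Mul(Rational(-1, 3), Pow(3, 2))) = Add(3, Mul(Rational(-1, 3), 9)) = Add(3, -3) = 0)
r = 1 (r = Add(Mul(0, -3), 1) = Add(0, 1) = 1)
Mul(Add(22, -94), r) = Mul(Add(22, -94), 1) = Mul(-72, 1) = -72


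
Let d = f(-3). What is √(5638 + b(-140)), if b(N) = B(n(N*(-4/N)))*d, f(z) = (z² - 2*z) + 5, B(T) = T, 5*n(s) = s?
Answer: √5622 ≈ 74.980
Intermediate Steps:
n(s) = s/5
f(z) = 5 + z² - 2*z
d = 20 (d = 5 + (-3)² - 2*(-3) = 5 + 9 + 6 = 20)
b(N) = -16 (b(N) = ((N*(-4/N))/5)*20 = ((⅕)*(-4))*20 = -⅘*20 = -16)
√(5638 + b(-140)) = √(5638 - 16) = √5622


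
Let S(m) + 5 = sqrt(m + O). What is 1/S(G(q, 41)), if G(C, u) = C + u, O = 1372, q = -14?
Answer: 5/1374 + sqrt(1399)/1374 ≈ 0.030861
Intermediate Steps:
S(m) = -5 + sqrt(1372 + m) (S(m) = -5 + sqrt(m + 1372) = -5 + sqrt(1372 + m))
1/S(G(q, 41)) = 1/(-5 + sqrt(1372 + (-14 + 41))) = 1/(-5 + sqrt(1372 + 27)) = 1/(-5 + sqrt(1399))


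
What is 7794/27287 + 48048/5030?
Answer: 675144798/68626805 ≈ 9.8379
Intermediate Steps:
7794/27287 + 48048/5030 = 7794*(1/27287) + 48048*(1/5030) = 7794/27287 + 24024/2515 = 675144798/68626805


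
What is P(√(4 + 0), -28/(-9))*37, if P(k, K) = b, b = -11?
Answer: -407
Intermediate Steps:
P(k, K) = -11
P(√(4 + 0), -28/(-9))*37 = -11*37 = -407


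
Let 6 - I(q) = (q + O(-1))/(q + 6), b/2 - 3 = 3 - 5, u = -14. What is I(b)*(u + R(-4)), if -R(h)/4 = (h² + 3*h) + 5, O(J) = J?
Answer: -1175/4 ≈ -293.75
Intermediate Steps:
R(h) = -20 - 12*h - 4*h² (R(h) = -4*((h² + 3*h) + 5) = -4*(5 + h² + 3*h) = -20 - 12*h - 4*h²)
b = 2 (b = 6 + 2*(3 - 5) = 6 + 2*(-2) = 6 - 4 = 2)
I(q) = 6 - (-1 + q)/(6 + q) (I(q) = 6 - (q - 1)/(q + 6) = 6 - (-1 + q)/(6 + q))
I(b)*(u + R(-4)) = ((37 + 5*2)/(6 + 2))*(-14 + (-20 - 12*(-4) - 4*(-4)²)) = ((37 + 10)/8)*(-14 + (-20 + 48 - 4*16)) = ((⅛)*47)*(-14 + (-20 + 48 - 64)) = 47*(-14 - 36)/8 = (47/8)*(-50) = -1175/4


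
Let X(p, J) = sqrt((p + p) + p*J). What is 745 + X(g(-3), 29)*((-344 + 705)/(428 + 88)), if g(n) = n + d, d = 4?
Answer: 745 + 361*sqrt(31)/516 ≈ 748.90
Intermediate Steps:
g(n) = 4 + n (g(n) = n + 4 = 4 + n)
X(p, J) = sqrt(2*p + J*p)
745 + X(g(-3), 29)*((-344 + 705)/(428 + 88)) = 745 + sqrt((4 - 3)*(2 + 29))*((-344 + 705)/(428 + 88)) = 745 + sqrt(1*31)*(361/516) = 745 + sqrt(31)*(361*(1/516)) = 745 + sqrt(31)*(361/516) = 745 + 361*sqrt(31)/516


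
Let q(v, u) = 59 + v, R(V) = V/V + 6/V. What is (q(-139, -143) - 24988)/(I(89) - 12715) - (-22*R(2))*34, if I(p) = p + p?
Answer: 12511924/4179 ≈ 2994.0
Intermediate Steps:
I(p) = 2*p
R(V) = 1 + 6/V
(q(-139, -143) - 24988)/(I(89) - 12715) - (-22*R(2))*34 = ((59 - 139) - 24988)/(2*89 - 12715) - (-22*(6 + 2)/2)*34 = (-80 - 24988)/(178 - 12715) - (-11*8)*34 = -25068/(-12537) - (-22*4)*34 = -25068*(-1/12537) - (-88)*34 = 8356/4179 - 1*(-2992) = 8356/4179 + 2992 = 12511924/4179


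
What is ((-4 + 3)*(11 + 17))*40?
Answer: -1120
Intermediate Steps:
((-4 + 3)*(11 + 17))*40 = -1*28*40 = -28*40 = -1120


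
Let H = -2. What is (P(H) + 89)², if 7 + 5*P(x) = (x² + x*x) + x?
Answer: 197136/25 ≈ 7885.4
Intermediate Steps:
P(x) = -7/5 + x/5 + 2*x²/5 (P(x) = -7/5 + ((x² + x*x) + x)/5 = -7/5 + ((x² + x²) + x)/5 = -7/5 + (2*x² + x)/5 = -7/5 + (x + 2*x²)/5 = -7/5 + (x/5 + 2*x²/5) = -7/5 + x/5 + 2*x²/5)
(P(H) + 89)² = ((-7/5 + (⅕)*(-2) + (⅖)*(-2)²) + 89)² = ((-7/5 - ⅖ + (⅖)*4) + 89)² = ((-7/5 - ⅖ + 8/5) + 89)² = (-⅕ + 89)² = (444/5)² = 197136/25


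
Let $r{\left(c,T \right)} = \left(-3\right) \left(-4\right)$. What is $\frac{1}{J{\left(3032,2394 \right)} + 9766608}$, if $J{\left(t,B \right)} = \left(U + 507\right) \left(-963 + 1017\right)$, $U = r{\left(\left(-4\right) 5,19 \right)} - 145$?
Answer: $\frac{1}{9786804} \approx 1.0218 \cdot 10^{-7}$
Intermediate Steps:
$r{\left(c,T \right)} = 12$
$U = -133$ ($U = 12 - 145 = -133$)
$J{\left(t,B \right)} = 20196$ ($J{\left(t,B \right)} = \left(-133 + 507\right) \left(-963 + 1017\right) = 374 \cdot 54 = 20196$)
$\frac{1}{J{\left(3032,2394 \right)} + 9766608} = \frac{1}{20196 + 9766608} = \frac{1}{9786804}$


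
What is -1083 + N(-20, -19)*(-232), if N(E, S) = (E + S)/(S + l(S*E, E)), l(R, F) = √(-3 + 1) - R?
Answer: -176027001/159203 - 9048*I*√2/159203 ≈ -1105.7 - 0.080374*I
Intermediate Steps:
l(R, F) = -R + I*√2 (l(R, F) = √(-2) - R = I*√2 - R = -R + I*√2)
N(E, S) = (E + S)/(S + I*√2 - E*S) (N(E, S) = (E + S)/(S + (-S*E + I*√2)) = (E + S)/(S + (-E*S + I*√2)) = (E + S)/(S + (I*√2 - E*S)) = (E + S)/(S + I*√2 - E*S))
-1083 + N(-20, -19)*(-232) = -1083 + ((-20 - 19)/(-19 + I*√2 - 1*(-20)*(-19)))*(-232) = -1083 + (-39/(-19 + I*√2 - 380))*(-232) = -1083 + (-39/(-399 + I*√2))*(-232) = -1083 - 39/(-399 + I*√2)*(-232) = -1083 + 9048/(-399 + I*√2)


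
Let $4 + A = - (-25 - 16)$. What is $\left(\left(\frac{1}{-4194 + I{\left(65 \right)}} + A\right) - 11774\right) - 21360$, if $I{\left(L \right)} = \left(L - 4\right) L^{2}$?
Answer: $- \frac{8391115506}{253531} \approx -33097.0$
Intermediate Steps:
$I{\left(L \right)} = L^{2} \left(-4 + L\right)$ ($I{\left(L \right)} = \left(-4 + L\right) L^{2} = L^{2} \left(-4 + L\right)$)
$A = 37$ ($A = -4 - \left(-25 - 16\right) = -4 - -41 = -4 + 41 = 37$)
$\left(\left(\frac{1}{-4194 + I{\left(65 \right)}} + A\right) - 11774\right) - 21360 = \left(\left(\frac{1}{-4194 + 65^{2} \left(-4 + 65\right)} + 37\right) - 11774\right) - 21360 = \left(\left(\frac{1}{-4194 + 4225 \cdot 61} + 37\right) - 11774\right) - 21360 = \left(\left(\frac{1}{-4194 + 257725} + 37\right) - 11774\right) - 21360 = \left(\left(\frac{1}{253531} + 37\right) - 11774\right) - 21360 = \left(\frac{9380648}{253531} - 11774\right) - 21360 = - \frac{2975693346}{253531} - 21360 = - \frac{8391115506}{253531}$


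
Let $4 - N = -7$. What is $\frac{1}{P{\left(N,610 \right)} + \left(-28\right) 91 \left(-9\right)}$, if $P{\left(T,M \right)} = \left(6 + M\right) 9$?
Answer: $\frac{1}{28476} \approx 3.5117 \cdot 10^{-5}$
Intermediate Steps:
$N = 11$ ($N = 4 - -7 = 4 + 7 = 11$)
$P{\left(T,M \right)} = 54 + 9 M$
$\frac{1}{P{\left(N,610 \right)} + \left(-28\right) 91 \left(-9\right)} = \frac{1}{\left(54 + 9 \cdot 610\right) + \left(-28\right) 91 \left(-9\right)} = \frac{1}{\left(54 + 5490\right) - -22932} = \frac{1}{5544 + 22932} = \frac{1}{28476}$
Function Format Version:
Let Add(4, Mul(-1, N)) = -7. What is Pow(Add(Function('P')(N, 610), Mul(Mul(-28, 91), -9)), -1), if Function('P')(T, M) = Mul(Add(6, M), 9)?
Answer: Rational(1, 28476) ≈ 3.5117e-5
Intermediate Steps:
N = 11 (N = Add(4, Mul(-1, -7)) = Add(4, 7) = 11)
Function('P')(T, M) = Add(54, Mul(9, M))
Pow(Add(Function('P')(N, 610), Mul(Mul(-28, 91), -9)), -1) = Pow(Add(Add(54, Mul(9, 610)), Mul(Mul(-28, 91), -9)), -1) = Pow(Add(Add(54, 5490), Mul(-2548, -9)), -1) = Pow(Add(5544, 22932), -1) = Pow(28476, -1) = Rational(1, 28476)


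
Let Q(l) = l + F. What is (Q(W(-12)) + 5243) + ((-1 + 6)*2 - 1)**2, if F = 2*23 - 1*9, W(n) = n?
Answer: 5349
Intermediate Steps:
F = 37 (F = 46 - 9 = 37)
Q(l) = 37 + l (Q(l) = l + 37 = 37 + l)
(Q(W(-12)) + 5243) + ((-1 + 6)*2 - 1)**2 = ((37 - 12) + 5243) + ((-1 + 6)*2 - 1)**2 = (25 + 5243) + (5*2 - 1)**2 = 5268 + (10 - 1)**2 = 5268 + 9**2 = 5268 + 81 = 5349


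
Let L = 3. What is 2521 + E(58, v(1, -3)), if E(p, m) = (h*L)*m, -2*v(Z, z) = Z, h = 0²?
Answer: 2521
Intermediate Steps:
h = 0
v(Z, z) = -Z/2
E(p, m) = 0 (E(p, m) = (0*3)*m = 0*m = 0)
2521 + E(58, v(1, -3)) = 2521 + 0 = 2521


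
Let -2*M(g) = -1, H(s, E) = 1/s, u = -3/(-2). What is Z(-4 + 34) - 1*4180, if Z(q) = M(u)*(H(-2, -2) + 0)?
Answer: -16721/4 ≈ -4180.3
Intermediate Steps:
u = 3/2 (u = -3*(-1/2) = 3/2 ≈ 1.5000)
M(g) = 1/2 (M(g) = -1/2*(-1) = 1/2)
Z(q) = -1/4 (Z(q) = (1/(-2) + 0)/2 = (-1/2 + 0)/2 = (1/2)*(-1/2) = -1/4)
Z(-4 + 34) - 1*4180 = -1/4 - 1*4180 = -1/4 - 4180 = -16721/4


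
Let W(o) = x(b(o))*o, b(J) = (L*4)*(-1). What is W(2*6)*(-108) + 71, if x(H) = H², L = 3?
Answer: -186553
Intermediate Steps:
b(J) = -12 (b(J) = (3*4)*(-1) = 12*(-1) = -12)
W(o) = 144*o (W(o) = (-12)²*o = 144*o)
W(2*6)*(-108) + 71 = (144*(2*6))*(-108) + 71 = (144*12)*(-108) + 71 = 1728*(-108) + 71 = -186624 + 71 = -186553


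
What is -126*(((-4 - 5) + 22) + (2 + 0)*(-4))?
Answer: -630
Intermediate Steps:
-126*(((-4 - 5) + 22) + (2 + 0)*(-4)) = -126*((-9 + 22) + 2*(-4)) = -126*(13 - 8) = -126*5 = -630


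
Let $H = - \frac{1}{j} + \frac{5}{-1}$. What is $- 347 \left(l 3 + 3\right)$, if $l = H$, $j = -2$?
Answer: $\frac{7287}{2} \approx 3643.5$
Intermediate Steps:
$H = - \frac{9}{2}$ ($H = - \frac{1}{-2} + \frac{5}{-1} = \left(-1\right) \left(- \frac{1}{2}\right) + 5 \left(-1\right) = \frac{1}{2} - 5 = - \frac{9}{2} \approx -4.5$)
$l = - \frac{9}{2} \approx -4.5$
$- 347 \left(l 3 + 3\right) = - 347 \left(\left(- \frac{9}{2}\right) 3 + 3\right) = - 347 \left(- \frac{27}{2} + 3\right) = \left(-347\right) \left(- \frac{21}{2}\right) = \frac{7287}{2}$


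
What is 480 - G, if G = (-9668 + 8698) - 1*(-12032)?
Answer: -10582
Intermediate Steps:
G = 11062 (G = -970 + 12032 = 11062)
480 - G = 480 - 1*11062 = 480 - 11062 = -10582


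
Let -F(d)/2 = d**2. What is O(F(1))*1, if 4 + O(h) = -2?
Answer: -6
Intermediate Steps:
F(d) = -2*d**2
O(h) = -6 (O(h) = -4 - 2 = -6)
O(F(1))*1 = -6*1 = -6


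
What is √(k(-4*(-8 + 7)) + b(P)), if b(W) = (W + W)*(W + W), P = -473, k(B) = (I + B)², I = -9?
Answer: √894941 ≈ 946.01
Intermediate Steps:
k(B) = (-9 + B)²
b(W) = 4*W² (b(W) = (2*W)*(2*W) = 4*W²)
√(k(-4*(-8 + 7)) + b(P)) = √((-9 - 4*(-8 + 7))² + 4*(-473)²) = √((-9 - 4*(-1))² + 4*223729) = √((-9 + 4)² + 894916) = √((-5)² + 894916) = √(25 + 894916) = √894941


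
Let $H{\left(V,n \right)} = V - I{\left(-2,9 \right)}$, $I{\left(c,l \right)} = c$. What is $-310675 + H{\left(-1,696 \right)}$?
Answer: $-310674$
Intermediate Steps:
$H{\left(V,n \right)} = 2 + V$ ($H{\left(V,n \right)} = V - -2 = V + 2 = 2 + V$)
$-310675 + H{\left(-1,696 \right)} = -310675 + \left(2 - 1\right) = -310675 + 1 = -310674$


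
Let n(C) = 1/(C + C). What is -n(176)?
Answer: -1/352 ≈ -0.0028409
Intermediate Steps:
n(C) = 1/(2*C)
-n(176) = -1/(2*176) = -1*1/352 = -1/352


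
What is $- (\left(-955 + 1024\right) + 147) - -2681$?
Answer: $2465$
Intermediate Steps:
$- (\left(-955 + 1024\right) + 147) - -2681 = - (69 + 147) + 2681 = \left(-1\right) 216 + 2681 = -216 + 2681 = 2465$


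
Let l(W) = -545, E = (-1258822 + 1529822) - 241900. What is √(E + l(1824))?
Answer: √28555 ≈ 168.98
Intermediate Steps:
E = 29100 (E = 271000 - 241900 = 29100)
√(E + l(1824)) = √(29100 - 545) = √28555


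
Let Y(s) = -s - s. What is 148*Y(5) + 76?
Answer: -1404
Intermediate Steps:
Y(s) = -2*s
148*Y(5) + 76 = 148*(-2*5) + 76 = 148*(-10) + 76 = -1480 + 76 = -1404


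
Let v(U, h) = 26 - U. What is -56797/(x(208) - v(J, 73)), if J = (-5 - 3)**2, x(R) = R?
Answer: -56797/246 ≈ -230.88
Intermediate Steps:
J = 64 (J = (-8)**2 = 64)
-56797/(x(208) - v(J, 73)) = -56797/(208 - (26 - 1*64)) = -56797/(208 - (26 - 64)) = -56797/(208 - 1*(-38)) = -56797/(208 + 38) = -56797/246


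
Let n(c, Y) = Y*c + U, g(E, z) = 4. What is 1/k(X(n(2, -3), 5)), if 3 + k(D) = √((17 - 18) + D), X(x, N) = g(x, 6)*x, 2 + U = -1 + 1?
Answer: -1/14 - I*√33/42 ≈ -0.071429 - 0.13678*I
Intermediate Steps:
U = -2 (U = -2 + (-1 + 1) = -2 + 0 = -2)
n(c, Y) = -2 + Y*c (n(c, Y) = Y*c - 2 = -2 + Y*c)
X(x, N) = 4*x
k(D) = -3 + √(-1 + D) (k(D) = -3 + √((17 - 18) + D) = -3 + √(-1 + D))
1/k(X(n(2, -3), 5)) = 1/(-3 + √(-1 + 4*(-2 - 3*2))) = 1/(-3 + √(-1 + 4*(-2 - 6))) = 1/(-3 + √(-1 + 4*(-8))) = 1/(-3 + √(-1 - 32)) = 1/(-3 + √(-33)) = 1/(-3 + I*√33)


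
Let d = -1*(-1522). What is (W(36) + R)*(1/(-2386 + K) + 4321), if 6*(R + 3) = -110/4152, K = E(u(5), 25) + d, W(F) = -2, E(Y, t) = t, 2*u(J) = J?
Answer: -112992098765/5225292 ≈ -21624.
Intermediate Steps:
u(J) = J/2
d = 1522
K = 1547 (K = 25 + 1522 = 1547)
R = -37423/12456 (R = -3 + (-110/4152)/6 = -3 + (-110*1/4152)/6 = -3 + (⅙)*(-55/2076) = -3 - 55/12456 = -37423/12456 ≈ -3.0044)
(W(36) + R)*(1/(-2386 + K) + 4321) = (-2 - 37423/12456)*(1/(-2386 + 1547) + 4321) = -62335*(1/(-839) + 4321)/12456 = -62335*(-1/839 + 4321)/12456 = -62335/12456*3625318/839 = -112992098765/5225292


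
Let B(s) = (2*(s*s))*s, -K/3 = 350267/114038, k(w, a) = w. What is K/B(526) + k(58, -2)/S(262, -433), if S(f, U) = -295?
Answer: -1925151374197303/9791716619693920 ≈ -0.19661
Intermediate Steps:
K = -1050801/114038 ≈ -9.2145
B(s) = 2*s³ (B(s) = (2*s²)*s = 2*s³)
K/B(526) + k(58, -2)/S(262, -433) = -1050801/(114038*(2*526³)) + 58/(-295) = -1050801/(114038*(2*145531576)) + 58*(-1/295) = -1050801/114038/291063152 - 58/295 = -1050801/114038*1/291063152 - 58/295 = -1050801/33192259727776 - 58/295 = -1925151374197303/9791716619693920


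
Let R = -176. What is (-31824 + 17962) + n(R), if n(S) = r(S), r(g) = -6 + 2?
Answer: -13866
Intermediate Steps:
r(g) = -4
n(S) = -4
(-31824 + 17962) + n(R) = (-31824 + 17962) - 4 = -13862 - 4 = -13866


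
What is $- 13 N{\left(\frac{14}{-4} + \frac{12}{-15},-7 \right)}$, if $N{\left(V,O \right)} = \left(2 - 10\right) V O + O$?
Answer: $\frac{16107}{5} \approx 3221.4$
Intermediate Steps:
$N{\left(V,O \right)} = O - 8 O V$ ($N{\left(V,O \right)} = \left(2 - 10\right) V O + O = - 8 V O + O = - 8 O V + O = O - 8 O V$)
$- 13 N{\left(\frac{14}{-4} + \frac{12}{-15},-7 \right)} = - 13 \left(- 7 \left(1 - 8 \left(\frac{14}{-4} + \frac{12}{-15}\right)\right)\right) = - 13 \left(- 7 \left(1 - 8 \left(14 \left(- \frac{1}{4}\right) + 12 \left(- \frac{1}{15}\right)\right)\right)\right) = - 13 \left(- 7 \left(1 - 8 \left(- \frac{7}{2} - \frac{4}{5}\right)\right)\right) = - 13 \left(- 7 \left(1 - - \frac{172}{5}\right)\right) = - 13 \left(- 7 \left(1 + \frac{172}{5}\right)\right) = - 13 \left(\left(-7\right) \frac{177}{5}\right) = \left(-13\right) \left(- \frac{1239}{5}\right) = \frac{16107}{5}$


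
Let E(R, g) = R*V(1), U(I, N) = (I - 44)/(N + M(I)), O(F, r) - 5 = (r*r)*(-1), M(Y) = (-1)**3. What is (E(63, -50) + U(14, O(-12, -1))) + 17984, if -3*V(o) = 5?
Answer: 17869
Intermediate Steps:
V(o) = -5/3 (V(o) = -1/3*5 = -5/3)
M(Y) = -1
O(F, r) = 5 - r**2 (O(F, r) = 5 + (r*r)*(-1) = 5 + r**2*(-1) = 5 - r**2)
U(I, N) = (-44 + I)/(-1 + N) (U(I, N) = (I - 44)/(N - 1) = (-44 + I)/(-1 + N))
E(R, g) = -5*R/3 (E(R, g) = R*(-5/3) = -5*R/3)
(E(63, -50) + U(14, O(-12, -1))) + 17984 = (-5/3*63 + (-44 + 14)/(-1 + (5 - 1*(-1)**2))) + 17984 = (-105 - 30/(-1 + (5 - 1*1))) + 17984 = (-105 - 30/(-1 + (5 - 1))) + 17984 = (-105 - 30/(-1 + 4)) + 17984 = (-105 - 30/3) + 17984 = (-105 + (1/3)*(-30)) + 17984 = (-105 - 10) + 17984 = -115 + 17984 = 17869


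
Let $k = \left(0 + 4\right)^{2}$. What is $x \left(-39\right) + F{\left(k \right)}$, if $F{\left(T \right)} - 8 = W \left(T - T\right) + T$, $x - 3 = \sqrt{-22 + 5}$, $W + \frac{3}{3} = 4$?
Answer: $-93 - 39 i \sqrt{17} \approx -93.0 - 160.8 i$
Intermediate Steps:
$W = 3$ ($W = -1 + 4 = 3$)
$x = 3 + i \sqrt{17}$ ($x = 3 + \sqrt{-22 + 5} = 3 + \sqrt{-17} = 3 + i \sqrt{17} \approx 3.0 + 4.1231 i$)
$k = 16$ ($k = 4^{2} = 16$)
$F{\left(T \right)} = 8 + T$ ($F{\left(T \right)} = 8 + \left(3 \left(T - T\right) + T\right) = 8 + \left(3 \cdot 0 + T\right) = 8 + \left(0 + T\right) = 8 + T$)
$x \left(-39\right) + F{\left(k \right)} = \left(3 + i \sqrt{17}\right) \left(-39\right) + \left(8 + 16\right) = \left(-117 - 39 i \sqrt{17}\right) + 24 = -93 - 39 i \sqrt{17}$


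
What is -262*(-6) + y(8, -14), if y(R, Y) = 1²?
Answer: 1573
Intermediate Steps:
y(R, Y) = 1
-262*(-6) + y(8, -14) = -262*(-6) + 1 = 1572 + 1 = 1573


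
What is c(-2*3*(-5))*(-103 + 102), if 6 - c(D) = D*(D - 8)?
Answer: 654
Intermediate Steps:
c(D) = 6 - D*(-8 + D) (c(D) = 6 - D*(D - 8) = 6 - D*(-8 + D))
c(-2*3*(-5))*(-103 + 102) = (6 - (-2*3*(-5))**2 + 8*(-2*3*(-5)))*(-103 + 102) = (6 - (-6*(-5))**2 + 8*(-6*(-5)))*(-1) = (6 - 1*30**2 + 8*30)*(-1) = (6 - 1*900 + 240)*(-1) = (6 - 900 + 240)*(-1) = -654*(-1) = 654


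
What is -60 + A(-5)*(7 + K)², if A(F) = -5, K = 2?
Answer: -465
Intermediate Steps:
-60 + A(-5)*(7 + K)² = -60 - 5*(7 + 2)² = -60 - 5*9² = -60 - 5*81 = -60 - 405 = -465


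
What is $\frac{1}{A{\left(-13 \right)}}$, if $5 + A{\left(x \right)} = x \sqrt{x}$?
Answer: $\frac{i}{- 5 i + 13 \sqrt{13}} \approx -0.0022502 + 0.021095 i$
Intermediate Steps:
$A{\left(x \right)} = -5 + x^{\frac{3}{2}}$ ($A{\left(x \right)} = -5 + x \sqrt{x} = -5 + x^{\frac{3}{2}}$)
$\frac{1}{A{\left(-13 \right)}} = \frac{1}{-5 + \left(-13\right)^{\frac{3}{2}}} = \frac{1}{-5 - 13 i \sqrt{13}}$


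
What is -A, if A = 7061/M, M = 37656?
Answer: -7061/37656 ≈ -0.18751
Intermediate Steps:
A = 7061/37656 ≈ 0.18751
-A = -1*7061/37656 = -7061/37656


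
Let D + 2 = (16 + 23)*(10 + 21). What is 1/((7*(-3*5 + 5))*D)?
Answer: -1/84490 ≈ -1.1836e-5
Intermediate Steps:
D = 1207 (D = -2 + (16 + 23)*(10 + 21) = -2 + 39*31 = -2 + 1209 = 1207)
1/((7*(-3*5 + 5))*D) = 1/((7*(-3*5 + 5))*1207) = 1/((7*(-15 + 5))*1207) = 1/((7*(-10))*1207) = 1/(-70*1207) = 1/(-84490) = -1/84490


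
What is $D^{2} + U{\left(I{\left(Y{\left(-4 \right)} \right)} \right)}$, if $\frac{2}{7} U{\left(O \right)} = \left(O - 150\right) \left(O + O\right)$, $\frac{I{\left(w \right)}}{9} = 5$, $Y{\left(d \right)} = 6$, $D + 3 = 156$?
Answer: $-9666$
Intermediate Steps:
$D = 153$ ($D = -3 + 156 = 153$)
$I{\left(w \right)} = 45$ ($I{\left(w \right)} = 9 \cdot 5 = 45$)
$U{\left(O \right)} = 7 O \left(-150 + O\right)$ ($U{\left(O \right)} = \frac{7 \left(O - 150\right) \left(O + O\right)}{2} = \frac{7 \left(-150 + O\right) 2 O}{2} = \frac{7 \cdot 2 O \left(-150 + O\right)}{2} = 7 O \left(-150 + O\right)$)
$D^{2} + U{\left(I{\left(Y{\left(-4 \right)} \right)} \right)} = 153^{2} + 7 \cdot 45 \left(-150 + 45\right) = 23409 + 7 \cdot 45 \left(-105\right) = 23409 - 33075 = -9666$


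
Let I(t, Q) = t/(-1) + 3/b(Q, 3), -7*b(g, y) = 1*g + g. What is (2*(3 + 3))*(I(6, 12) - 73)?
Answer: -1917/2 ≈ -958.50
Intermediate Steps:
b(g, y) = -2*g/7 (b(g, y) = -(1*g + g)/7 = -(g + g)/7 = -2*g/7)
I(t, Q) = -t - 21/(2*Q) (I(t, Q) = t/(-1) + 3/((-2*Q/7)) = t*(-1) + 3*(-7/(2*Q)) = -t - 21/(2*Q))
(2*(3 + 3))*(I(6, 12) - 73) = (2*(3 + 3))*((-1*6 - 21/2/12) - 73) = (2*6)*((-6 - 21/2*1/12) - 73) = 12*((-6 - 7/8) - 73) = 12*(-55/8 - 73) = 12*(-639/8) = -1917/2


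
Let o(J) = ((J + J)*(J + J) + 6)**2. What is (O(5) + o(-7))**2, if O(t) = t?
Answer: 1665374481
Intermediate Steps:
o(J) = (6 + 4*J**2)**2 (o(J) = ((2*J)*(2*J) + 6)**2 = (4*J**2 + 6)**2 = (6 + 4*J**2)**2)
(O(5) + o(-7))**2 = (5 + 4*(3 + 2*(-7)**2)**2)**2 = (5 + 4*(3 + 2*49)**2)**2 = (5 + 4*(3 + 98)**2)**2 = (5 + 4*101**2)**2 = (5 + 4*10201)**2 = (5 + 40804)**2 = 40809**2 = 1665374481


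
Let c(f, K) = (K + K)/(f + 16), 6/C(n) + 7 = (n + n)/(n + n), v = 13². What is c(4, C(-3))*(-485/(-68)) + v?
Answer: 22887/136 ≈ 168.29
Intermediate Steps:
v = 169
C(n) = -1 (C(n) = 6/(-7 + (n + n)/(n + n)) = 6/(-7 + (2*n)/((2*n))) = 6/(-7 + (2*n)*(1/(2*n))) = 6/(-7 + 1) = 6/(-6) = 6*(-⅙) = -1)
c(f, K) = 2*K/(16 + f) (c(f, K) = (2*K)/(16 + f) = 2*K/(16 + f))
c(4, C(-3))*(-485/(-68)) + v = (2*(-1)/(16 + 4))*(-485/(-68)) + 169 = (2*(-1)/20)*(-485*(-1/68)) + 169 = (2*(-1)*(1/20))*(485/68) + 169 = -⅒*485/68 + 169 = -97/136 + 169 = 22887/136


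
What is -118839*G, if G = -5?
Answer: 594195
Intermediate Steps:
-118839*G = -118839*(-5) = 594195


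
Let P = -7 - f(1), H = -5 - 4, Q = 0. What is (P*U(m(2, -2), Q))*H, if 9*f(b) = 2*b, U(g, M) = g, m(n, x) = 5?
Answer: 325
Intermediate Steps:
H = -9
f(b) = 2*b/9 (f(b) = (2*b)/9 = 2*b/9)
P = -65/9 (P = -7 - 2/9 = -65/9 ≈ -7.2222)
(P*U(m(2, -2), Q))*H = -65/9*5*(-9) = -325/9*(-9) = 325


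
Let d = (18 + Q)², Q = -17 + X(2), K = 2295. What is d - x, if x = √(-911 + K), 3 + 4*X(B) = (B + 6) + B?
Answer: 121/16 - 2*√346 ≈ -29.640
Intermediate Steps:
X(B) = ¾ + B/2 (X(B) = -¾ + ((B + 6) + B)/4 = -¾ + ((6 + B) + B)/4 = -¾ + (6 + 2*B)/4 = -¾ + (3/2 + B/2) = ¾ + B/2)
Q = -61/4 (Q = -17 + (¾ + (½)*2) = -17 + (¾ + 1) = -17 + 7/4 = -61/4 ≈ -15.250)
d = 121/16 (d = (18 - 61/4)² = (11/4)² = 121/16 ≈ 7.5625)
x = 2*√346 (x = √(-911 + 2295) = √1384 = 2*√346 ≈ 37.202)
d - x = 121/16 - 2*√346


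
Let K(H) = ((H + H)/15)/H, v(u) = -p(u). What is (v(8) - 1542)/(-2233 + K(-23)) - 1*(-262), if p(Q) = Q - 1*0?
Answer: 8798416/33493 ≈ 262.69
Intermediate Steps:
p(Q) = Q (p(Q) = Q + 0 = Q)
v(u) = -u
K(H) = 2/15 (K(H) = ((2*H)/15)/H = (2*H/15)/H = 2/15)
(v(8) - 1542)/(-2233 + K(-23)) - 1*(-262) = (-1*8 - 1542)/(-2233 + 2/15) - 1*(-262) = (-8 - 1542)/(-33493/15) + 262 = -1550*(-15/33493) + 262 = 23250/33493 + 262 = 8798416/33493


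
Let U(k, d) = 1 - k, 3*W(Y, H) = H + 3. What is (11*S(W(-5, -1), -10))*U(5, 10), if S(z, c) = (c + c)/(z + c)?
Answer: -660/7 ≈ -94.286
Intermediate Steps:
W(Y, H) = 1 + H/3 (W(Y, H) = (H + 3)/3 = (3 + H)/3 = 1 + H/3)
S(z, c) = 2*c/(c + z) (S(z, c) = (2*c)/(c + z) = 2*c/(c + z))
(11*S(W(-5, -1), -10))*U(5, 10) = (11*(2*(-10)/(-10 + (1 + (⅓)*(-1)))))*(1 - 1*5) = (11*(2*(-10)/(-10 + (1 - ⅓))))*(1 - 5) = (11*(2*(-10)/(-10 + ⅔)))*(-4) = (11*(2*(-10)/(-28/3)))*(-4) = (11*(2*(-10)*(-3/28)))*(-4) = (11*(15/7))*(-4) = (165/7)*(-4) = -660/7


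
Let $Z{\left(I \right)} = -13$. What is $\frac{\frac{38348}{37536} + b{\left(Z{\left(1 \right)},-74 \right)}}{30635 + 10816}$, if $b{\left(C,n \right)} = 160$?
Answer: $\frac{1511027}{388976184} \approx 0.0038846$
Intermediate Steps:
$\frac{\frac{38348}{37536} + b{\left(Z{\left(1 \right)},-74 \right)}}{30635 + 10816} = \frac{\frac{38348}{37536} + 160}{30635 + 10816} = \frac{38348 \cdot \frac{1}{37536} + 160}{41451} = \left(\frac{9587}{9384} + 160\right) \frac{1}{41451} = \frac{1511027}{9384} \cdot \frac{1}{41451} = \frac{1511027}{388976184}$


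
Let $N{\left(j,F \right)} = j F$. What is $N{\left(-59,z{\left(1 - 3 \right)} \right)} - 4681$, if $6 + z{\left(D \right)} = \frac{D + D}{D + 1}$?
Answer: $-4563$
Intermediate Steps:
$z{\left(D \right)} = -6 + \frac{2 D}{1 + D}$ ($z{\left(D \right)} = -6 + \frac{D + D}{D + 1} = -6 + \frac{2 D}{1 + D}$)
$N{\left(j,F \right)} = F j$
$N{\left(-59,z{\left(1 - 3 \right)} \right)} - 4681 = \frac{2 \left(-3 - 2 \left(1 - 3\right)\right)}{1 + \left(1 - 3\right)} \left(-59\right) - 4681 = \frac{2 \left(-3 - -4\right)}{1 - 2} \left(-59\right) - 4681 = \frac{2 \left(-3 + 4\right)}{-1} \left(-59\right) - 4681 = 2 \left(-1\right) 1 \left(-59\right) - 4681 = \left(-2\right) \left(-59\right) - 4681 = 118 - 4681 = -4563$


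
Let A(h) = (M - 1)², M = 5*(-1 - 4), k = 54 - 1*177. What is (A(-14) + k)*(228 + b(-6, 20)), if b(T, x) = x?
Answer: 137144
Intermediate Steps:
k = -123 (k = 54 - 177 = -123)
M = -25 (M = 5*(-5) = -25)
A(h) = 676 (A(h) = (-25 - 1)² = (-26)² = 676)
(A(-14) + k)*(228 + b(-6, 20)) = (676 - 123)*(228 + 20) = 553*248 = 137144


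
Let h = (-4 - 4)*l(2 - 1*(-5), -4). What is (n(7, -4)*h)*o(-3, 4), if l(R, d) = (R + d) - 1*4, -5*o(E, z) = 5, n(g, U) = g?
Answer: -56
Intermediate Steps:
o(E, z) = -1 (o(E, z) = -⅕*5 = -1)
l(R, d) = -4 + R + d (l(R, d) = (R + d) - 4 = -4 + R + d)
h = 8 (h = (-4 - 4)*(-4 + (2 - 1*(-5)) - 4) = -8*(-4 + (2 + 5) - 4) = -8*(-4 + 7 - 4) = -8*(-1) = 8)
(n(7, -4)*h)*o(-3, 4) = (7*8)*(-1) = 56*(-1) = -56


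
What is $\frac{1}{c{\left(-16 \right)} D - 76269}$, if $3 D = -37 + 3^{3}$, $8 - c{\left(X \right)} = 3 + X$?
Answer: $- \frac{1}{76339} \approx -1.3099 \cdot 10^{-5}$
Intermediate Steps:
$c{\left(X \right)} = 5 - X$ ($c{\left(X \right)} = 8 - \left(3 + X\right) = 5 - X$)
$D = - \frac{10}{3}$ ($D = \frac{-37 + 3^{3}}{3} = \frac{-37 + 27}{3} = \frac{1}{3} \left(-10\right) = - \frac{10}{3} \approx -3.3333$)
$\frac{1}{c{\left(-16 \right)} D - 76269} = \frac{1}{\left(5 - -16\right) \left(- \frac{10}{3}\right) - 76269} = \frac{1}{\left(5 + 16\right) \left(- \frac{10}{3}\right) - 76269} = \frac{1}{21 \left(- \frac{10}{3}\right) - 76269} = \frac{1}{-70 - 76269} = \frac{1}{-76339} = - \frac{1}{76339}$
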